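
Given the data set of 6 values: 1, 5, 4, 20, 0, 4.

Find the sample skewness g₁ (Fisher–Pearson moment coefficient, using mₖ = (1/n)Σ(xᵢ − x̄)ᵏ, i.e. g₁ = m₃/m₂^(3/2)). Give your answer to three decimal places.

x̄ = (1 + 5 + 4 + 20 + 0 + 4) / 6 = 5.6667
deviations (xᵢ − x̄): -4.6667, -0.6667, -1.6667, 14.3333, -5.6667, -1.6667
Σ(xᵢ − x̄)² = 265.3333 ⇒ m₂ = 265.3333/6 = 44.22222
Σ(xᵢ − x̄)³ = 2651.5556 ⇒ m₃ = 2651.5556/6 = 441.92593
m₂^(3/2) = 44.22222^(1.5) = 294.07685
g₁ = m₃ / m₂^(3/2) = 441.92593 / 294.07685 ≈ 1.503

1.503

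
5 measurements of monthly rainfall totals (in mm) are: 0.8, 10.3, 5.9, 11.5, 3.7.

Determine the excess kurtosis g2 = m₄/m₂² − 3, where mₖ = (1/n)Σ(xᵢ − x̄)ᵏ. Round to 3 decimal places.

-1.484

x̄ = 6.4400
Σ(xᵢ − x̄)² = 80.1120 ⇒ m₂ = 16.02240
Σ(xᵢ − x̄)⁴ = 1945.8422 ⇒ m₄ = 389.16843
m₂² = 256.71730
g2 = m₄/m₂² − 3 = 1.51594 − 3 ≈ -1.484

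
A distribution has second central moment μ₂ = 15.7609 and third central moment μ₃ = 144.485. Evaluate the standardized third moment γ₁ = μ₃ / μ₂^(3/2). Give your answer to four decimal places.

2.3091

σ = √μ₂ = √15.7609 = 3.97000
σ³ = μ₂^(3/2) = 62.57077
γ₁ = μ₃/σ³ = 144.485 / 62.57077 ≈ 2.3091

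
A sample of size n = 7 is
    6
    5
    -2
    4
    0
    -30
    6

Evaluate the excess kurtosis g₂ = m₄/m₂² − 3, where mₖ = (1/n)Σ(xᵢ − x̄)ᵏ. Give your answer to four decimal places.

x̄ = -1.5714
Σ(xᵢ − x̄)² = 999.7143 ⇒ m₂ = 142.81633
Σ(xᵢ − x̄)⁴ = 662568.0058 ⇒ m₄ = 94652.57226
m₂² = 20396.50312
g₂ = m₄/m₂² − 3 = 4.64063 − 3 ≈ 1.6406

1.6406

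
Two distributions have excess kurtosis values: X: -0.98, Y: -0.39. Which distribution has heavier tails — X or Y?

Y

Higher excess kurtosis ⇒ heavier tails relative to the normal distribution.
-0.98 vs -0.39: the larger is -0.39, so Y has heavier tails.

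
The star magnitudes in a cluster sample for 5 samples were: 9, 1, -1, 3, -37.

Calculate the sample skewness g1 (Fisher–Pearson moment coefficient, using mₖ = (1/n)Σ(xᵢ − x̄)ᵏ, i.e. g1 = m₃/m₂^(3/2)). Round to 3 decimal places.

-1.339

x̄ = (9 + 1 - 1 + 3 - 37) / 5 = -5.0000
deviations (xᵢ − x̄): 14.0000, 6.0000, 4.0000, 8.0000, -32.0000
Σ(xᵢ − x̄)² = 1336.0000 ⇒ m₂ = 1336.0000/5 = 267.20000
Σ(xᵢ − x̄)³ = -29232.0000 ⇒ m₃ = -29232.0000/5 = -5846.40000
m₂^(3/2) = 267.20000^(1.5) = 4367.71891
g1 = m₃ / m₂^(3/2) = -5846.40000 / 4367.71891 ≈ -1.339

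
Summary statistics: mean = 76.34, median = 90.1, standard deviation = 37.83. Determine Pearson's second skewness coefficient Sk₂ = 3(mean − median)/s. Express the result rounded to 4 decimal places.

Sk₂ = 3(76.34 − 90.1) / 37.83 = 3 × -13.7600 / 37.83
    = -41.2800 / 37.83 ≈ -1.0912

-1.0912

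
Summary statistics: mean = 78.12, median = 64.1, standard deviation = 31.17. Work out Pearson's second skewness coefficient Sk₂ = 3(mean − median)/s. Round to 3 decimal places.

Sk₂ = 3(78.12 − 64.1) / 31.17 = 3 × 14.0200 / 31.17
    = 42.0600 / 31.17 ≈ 1.349

1.349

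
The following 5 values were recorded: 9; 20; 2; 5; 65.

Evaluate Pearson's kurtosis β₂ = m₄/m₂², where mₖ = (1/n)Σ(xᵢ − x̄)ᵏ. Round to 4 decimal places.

x̄ = 20.2000
Σ(xᵢ − x̄)² = 2694.8000 ⇒ m₂ = 538.96000
Σ(xᵢ − x̄)⁴ = 4207044.1760 ⇒ m₄ = 841408.83520
m₂² = 290477.88160
β₂ = m₄/m₂² = 841408.83520 / 290477.88160 ≈ 2.8966

2.8966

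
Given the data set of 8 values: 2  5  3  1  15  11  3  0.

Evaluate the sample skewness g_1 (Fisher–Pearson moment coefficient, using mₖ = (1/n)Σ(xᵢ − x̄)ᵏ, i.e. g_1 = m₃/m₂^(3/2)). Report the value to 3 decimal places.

x̄ = (2 + 5 + 3 + 1 + 15 + 11 + 3 + 0) / 8 = 5.0000
deviations (xᵢ − x̄): -3.0000, 0.0000, -2.0000, -4.0000, 10.0000, 6.0000, -2.0000, -5.0000
Σ(xᵢ − x̄)² = 194.0000 ⇒ m₂ = 194.0000/8 = 24.25000
Σ(xᵢ − x̄)³ = 984.0000 ⇒ m₃ = 984.0000/8 = 123.00000
m₂^(3/2) = 24.25000^(1.5) = 119.41740
g_1 = m₃ / m₂^(3/2) = 123.00000 / 119.41740 ≈ 1.030

1.030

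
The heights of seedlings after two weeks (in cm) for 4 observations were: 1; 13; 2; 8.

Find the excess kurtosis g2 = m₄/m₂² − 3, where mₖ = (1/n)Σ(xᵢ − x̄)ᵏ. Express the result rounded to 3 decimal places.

x̄ = 6.0000
Σ(xᵢ − x̄)² = 94.0000 ⇒ m₂ = 23.50000
Σ(xᵢ − x̄)⁴ = 3298.0000 ⇒ m₄ = 824.50000
m₂² = 552.25000
g2 = m₄/m₂² − 3 = 1.49298 − 3 ≈ -1.507

-1.507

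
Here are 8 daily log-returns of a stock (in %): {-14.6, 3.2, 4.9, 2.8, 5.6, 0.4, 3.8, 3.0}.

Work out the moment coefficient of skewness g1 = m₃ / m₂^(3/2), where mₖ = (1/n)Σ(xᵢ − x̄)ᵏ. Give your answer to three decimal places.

x̄ = (-14.6 + 3.2 + 4.9 + 2.8 + 5.6 + 0.4 + 3.8 + 3.0) / 8 = 1.1375
deviations (xᵢ − x̄): -15.7375, 2.0625, 3.7625, 1.6625, 4.4625, -0.7375, 2.6625, 1.8625
Σ(xᵢ − x̄)² = 299.8588 ⇒ m₂ = 299.8588/8 = 37.48234
Σ(xᵢ − x̄)³ = -3717.2575 ⇒ m₃ = -3717.2575/8 = -464.65719
m₂^(3/2) = 37.48234^(1.5) = 229.47750
g1 = m₃ / m₂^(3/2) = -464.65719 / 229.47750 ≈ -2.025

-2.025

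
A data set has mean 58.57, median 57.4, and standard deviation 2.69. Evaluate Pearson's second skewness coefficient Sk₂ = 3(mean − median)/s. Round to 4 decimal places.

Sk₂ = 3(58.57 − 57.4) / 2.69 = 3 × 1.1700 / 2.69
    = 3.5100 / 2.69 ≈ 1.3048

1.3048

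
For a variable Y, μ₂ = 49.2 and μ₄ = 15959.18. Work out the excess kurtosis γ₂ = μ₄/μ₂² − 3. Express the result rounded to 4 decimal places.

μ₂² = 49.2² = 2420.64000
μ₄/μ₂² = 15959.18 / 2420.64000 = 6.59296
γ₂ = 6.59296 − 3 ≈ 3.5930

3.5930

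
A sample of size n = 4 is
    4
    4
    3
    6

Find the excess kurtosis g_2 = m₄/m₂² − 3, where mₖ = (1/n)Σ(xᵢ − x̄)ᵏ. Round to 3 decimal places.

x̄ = 4.2500
Σ(xᵢ − x̄)² = 4.7500 ⇒ m₂ = 1.18750
Σ(xᵢ − x̄)⁴ = 11.8281 ⇒ m₄ = 2.95703
m₂² = 1.41016
g_2 = m₄/m₂² − 3 = 2.09695 − 3 ≈ -0.903

-0.903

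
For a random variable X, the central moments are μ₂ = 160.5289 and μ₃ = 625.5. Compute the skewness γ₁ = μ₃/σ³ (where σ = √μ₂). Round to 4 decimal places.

σ = √μ₂ = √160.5289 = 12.67000
σ³ = μ₂^(3/2) = 2033.90116
γ₁ = μ₃/σ³ = 625.5 / 2033.90116 ≈ 0.3075

0.3075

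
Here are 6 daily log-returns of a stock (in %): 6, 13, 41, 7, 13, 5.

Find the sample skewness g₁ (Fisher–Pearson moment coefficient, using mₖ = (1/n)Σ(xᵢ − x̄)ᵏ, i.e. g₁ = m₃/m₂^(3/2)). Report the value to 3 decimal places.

x̄ = (6 + 13 + 41 + 7 + 13 + 5) / 6 = 14.1667
deviations (xᵢ − x̄): -8.1667, -1.1667, 26.8333, -7.1667, -1.1667, -9.1667
Σ(xᵢ − x̄)² = 924.8333 ⇒ m₂ = 924.8333/6 = 154.13889
Σ(xᵢ − x̄)³ = 17634.5556 ⇒ m₃ = 17634.5556/6 = 2939.09259
m₂^(3/2) = 154.13889^(1.5) = 1913.67567
g₁ = m₃ / m₂^(3/2) = 2939.09259 / 1913.67567 ≈ 1.536

1.536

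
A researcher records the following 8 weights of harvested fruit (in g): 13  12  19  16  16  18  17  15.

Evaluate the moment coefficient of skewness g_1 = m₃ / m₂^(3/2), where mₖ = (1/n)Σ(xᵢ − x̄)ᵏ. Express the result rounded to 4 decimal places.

-0.2991

x̄ = (13 + 12 + 19 + 16 + 16 + 18 + 17 + 15) / 8 = 15.7500
deviations (xᵢ − x̄): -2.7500, -3.7500, 3.2500, 0.2500, 0.2500, 2.2500, 1.2500, -0.7500
Σ(xᵢ − x̄)² = 39.5000 ⇒ m₂ = 39.5000/8 = 4.93750
Σ(xᵢ − x̄)³ = -26.2500 ⇒ m₃ = -26.2500/8 = -3.28125
m₂^(3/2) = 4.93750^(1.5) = 10.97136
g_1 = m₃ / m₂^(3/2) = -3.28125 / 10.97136 ≈ -0.2991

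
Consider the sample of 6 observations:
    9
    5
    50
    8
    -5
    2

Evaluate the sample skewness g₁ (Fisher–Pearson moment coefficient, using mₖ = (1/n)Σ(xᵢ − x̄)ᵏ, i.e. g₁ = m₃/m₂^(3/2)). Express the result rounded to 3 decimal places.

x̄ = (9 + 5 + 50 + 8 - 5 + 2) / 6 = 11.5000
deviations (xᵢ − x̄): -2.5000, -6.5000, 38.5000, -3.5000, -16.5000, -9.5000
Σ(xᵢ − x̄)² = 1905.5000 ⇒ m₂ = 1905.5000/6 = 317.58333
Σ(xᵢ − x̄)³ = 51384.0000 ⇒ m₃ = 51384.0000/6 = 8564.00000
m₂^(3/2) = 317.58333^(1.5) = 5659.61064
g₁ = m₃ / m₂^(3/2) = 8564.00000 / 5659.61064 ≈ 1.513

1.513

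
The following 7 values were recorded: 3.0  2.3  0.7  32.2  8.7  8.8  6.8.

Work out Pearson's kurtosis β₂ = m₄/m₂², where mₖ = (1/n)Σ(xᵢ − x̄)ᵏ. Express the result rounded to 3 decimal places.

x̄ = 8.9286
Σ(xᵢ − x̄)² = 692.9543 ⇒ m₂ = 98.99347
Σ(xᵢ − x̄)⁴ = 301057.5862 ⇒ m₄ = 43008.22661
m₂² = 9799.70698
β₂ = m₄/m₂² = 43008.22661 / 9799.70698 ≈ 4.389

4.389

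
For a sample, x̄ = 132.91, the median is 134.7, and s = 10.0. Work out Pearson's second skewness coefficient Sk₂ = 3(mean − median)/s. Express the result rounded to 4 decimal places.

-0.5370

Sk₂ = 3(132.91 − 134.7) / 10.0 = 3 × -1.7900 / 10.0
    = -5.3700 / 10.0 ≈ -0.5370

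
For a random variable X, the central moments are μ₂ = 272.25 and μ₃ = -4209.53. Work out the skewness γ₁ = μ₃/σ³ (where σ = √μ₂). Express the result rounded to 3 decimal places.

σ = √μ₂ = √272.25 = 16.50000
σ³ = μ₂^(3/2) = 4492.12500
γ₁ = μ₃/σ³ = -4209.53 / 4492.12500 ≈ -0.937

-0.937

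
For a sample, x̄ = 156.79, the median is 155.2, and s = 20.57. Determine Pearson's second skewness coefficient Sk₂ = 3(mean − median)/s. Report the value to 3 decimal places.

Sk₂ = 3(156.79 − 155.2) / 20.57 = 3 × 1.5900 / 20.57
    = 4.7700 / 20.57 ≈ 0.232

0.232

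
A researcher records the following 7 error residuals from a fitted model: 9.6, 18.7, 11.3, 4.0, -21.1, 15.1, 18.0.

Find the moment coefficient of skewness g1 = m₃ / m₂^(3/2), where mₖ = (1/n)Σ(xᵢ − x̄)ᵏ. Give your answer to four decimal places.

x̄ = (9.6 + 18.7 + 11.3 + 4.0 - 21.1 + 15.1 + 18.0) / 7 = 7.9429
deviations (xᵢ − x̄): 1.6571, 10.7571, 3.3571, -3.9429, -29.0429, 7.1571, 10.0571
Σ(xᵢ − x̄)² = 1141.1371 ⇒ m₂ = 1141.1371/7 = 163.01959
Σ(xᵢ − x̄)³ = -21887.5592 ⇒ m₃ = -21887.5592/7 = -3126.79417
m₂^(3/2) = 163.01959^(1.5) = 2081.41990
g1 = m₃ / m₂^(3/2) = -3126.79417 / 2081.41990 ≈ -1.5022

-1.5022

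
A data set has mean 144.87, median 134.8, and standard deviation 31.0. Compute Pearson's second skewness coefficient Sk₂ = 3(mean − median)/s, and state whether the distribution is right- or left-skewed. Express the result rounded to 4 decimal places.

0.9745, right-skewed

Sk₂ = 3(144.87 − 134.8) / 31.0 = 3 × 10.0700 / 31.0
    = 30.2100 / 31.0 ≈ 0.9745
Sk₂ > 0 ⇒ mean > median ⇒ right-skewed (positive skew).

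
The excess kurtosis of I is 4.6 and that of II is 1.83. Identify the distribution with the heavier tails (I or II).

I

Higher excess kurtosis ⇒ heavier tails relative to the normal distribution.
4.6 vs 1.83: the larger is 4.6, so I has heavier tails.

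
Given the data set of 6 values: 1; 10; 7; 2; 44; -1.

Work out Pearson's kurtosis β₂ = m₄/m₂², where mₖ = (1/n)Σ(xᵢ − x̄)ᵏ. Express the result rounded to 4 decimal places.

3.7890

x̄ = 10.5000
Σ(xᵢ − x̄)² = 1429.5000 ⇒ m₂ = 238.25000
Σ(xᵢ − x̄)⁴ = 1290450.3750 ⇒ m₄ = 215075.06250
m₂² = 56763.06250
β₂ = m₄/m₂² = 215075.06250 / 56763.06250 ≈ 3.7890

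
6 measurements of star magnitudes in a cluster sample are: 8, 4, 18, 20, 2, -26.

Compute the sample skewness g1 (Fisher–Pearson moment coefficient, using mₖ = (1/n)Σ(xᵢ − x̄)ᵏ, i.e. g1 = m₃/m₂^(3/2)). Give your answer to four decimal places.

-1.0359

x̄ = (8 + 4 + 18 + 20 + 2 - 26) / 6 = 4.3333
deviations (xᵢ − x̄): 3.6667, -0.3333, 13.6667, 15.6667, -2.3333, -30.3333
Σ(xᵢ − x̄)² = 1371.3333 ⇒ m₂ = 1371.3333/6 = 228.55556
Σ(xᵢ − x̄)³ = -21475.5556 ⇒ m₃ = -21475.5556/6 = -3579.25926
m₂^(3/2) = 228.55556^(1.5) = 3455.31522
g1 = m₃ / m₂^(3/2) = -3579.25926 / 3455.31522 ≈ -1.0359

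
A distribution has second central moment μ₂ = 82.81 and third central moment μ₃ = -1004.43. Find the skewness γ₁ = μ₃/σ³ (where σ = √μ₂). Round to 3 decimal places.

-1.333

σ = √μ₂ = √82.81 = 9.10000
σ³ = μ₂^(3/2) = 753.57100
γ₁ = μ₃/σ³ = -1004.43 / 753.57100 ≈ -1.333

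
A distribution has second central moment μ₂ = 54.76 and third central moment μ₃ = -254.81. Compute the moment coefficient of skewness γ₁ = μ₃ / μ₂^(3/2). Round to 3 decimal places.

-0.629

σ = √μ₂ = √54.76 = 7.40000
σ³ = μ₂^(3/2) = 405.22400
γ₁ = μ₃/σ³ = -254.81 / 405.22400 ≈ -0.629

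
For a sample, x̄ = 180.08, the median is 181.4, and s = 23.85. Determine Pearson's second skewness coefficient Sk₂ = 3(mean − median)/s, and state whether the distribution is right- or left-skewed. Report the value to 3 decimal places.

-0.166, left-skewed

Sk₂ = 3(180.08 − 181.4) / 23.85 = 3 × -1.3200 / 23.85
    = -3.9600 / 23.85 ≈ -0.166
Sk₂ < 0 ⇒ mean < median ⇒ left-skewed (negative skew).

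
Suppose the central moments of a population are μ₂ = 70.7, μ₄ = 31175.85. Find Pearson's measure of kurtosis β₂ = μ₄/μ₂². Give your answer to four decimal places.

6.2371

μ₂² = 70.7² = 4998.49000
μ₄/μ₂² = 31175.85 / 4998.49000 = 6.23705
β₂ ≈ 6.2371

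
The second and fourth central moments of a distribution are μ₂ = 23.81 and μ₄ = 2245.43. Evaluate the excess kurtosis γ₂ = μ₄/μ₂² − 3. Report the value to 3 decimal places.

0.961

μ₂² = 23.81² = 566.91610
μ₄/μ₂² = 2245.43 / 566.91610 = 3.96078
γ₂ = 3.96078 − 3 ≈ 0.961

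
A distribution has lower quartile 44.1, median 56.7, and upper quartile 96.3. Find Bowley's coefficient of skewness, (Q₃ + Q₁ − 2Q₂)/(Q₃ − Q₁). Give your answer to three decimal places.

0.517

numerator: Q₃ + Q₁ − 2Q₂ = 96.3 + 44.1 − 2×56.7 = 27.0000
denominator: Q₃ − Q₁ = 96.3 − 44.1 = 52.2000
Bowley skewness = 27.0000 / 52.2000 ≈ 0.517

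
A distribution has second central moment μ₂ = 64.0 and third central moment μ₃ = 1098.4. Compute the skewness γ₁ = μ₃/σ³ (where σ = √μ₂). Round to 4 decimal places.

σ = √μ₂ = √64.0 = 8.00000
σ³ = μ₂^(3/2) = 512.00000
γ₁ = μ₃/σ³ = 1098.4 / 512.00000 ≈ 2.1453

2.1453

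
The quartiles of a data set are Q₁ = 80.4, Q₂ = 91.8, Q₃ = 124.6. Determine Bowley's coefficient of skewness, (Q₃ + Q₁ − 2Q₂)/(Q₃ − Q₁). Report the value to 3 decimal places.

0.484

numerator: Q₃ + Q₁ − 2Q₂ = 124.6 + 80.4 − 2×91.8 = 21.4000
denominator: Q₃ − Q₁ = 124.6 − 80.4 = 44.2000
Bowley skewness = 21.4000 / 44.2000 ≈ 0.484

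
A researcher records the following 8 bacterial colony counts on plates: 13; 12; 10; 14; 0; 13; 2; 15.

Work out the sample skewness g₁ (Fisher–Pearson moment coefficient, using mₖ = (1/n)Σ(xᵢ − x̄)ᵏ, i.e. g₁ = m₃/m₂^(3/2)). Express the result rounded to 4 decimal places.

-0.9733

x̄ = (13 + 12 + 10 + 14 + 0 + 13 + 2 + 15) / 8 = 9.8750
deviations (xᵢ − x̄): 3.1250, 2.1250, 0.1250, 4.1250, -9.8750, 3.1250, -7.8750, 5.1250
Σ(xᵢ − x̄)² = 226.8750 ⇒ m₂ = 226.8750/8 = 28.35938
Σ(xᵢ − x̄)³ = -1175.9063 ⇒ m₃ = -1175.9063/8 = -146.98828
m₂^(3/2) = 28.35938^(1.5) = 151.02366
g₁ = m₃ / m₂^(3/2) = -146.98828 / 151.02366 ≈ -0.9733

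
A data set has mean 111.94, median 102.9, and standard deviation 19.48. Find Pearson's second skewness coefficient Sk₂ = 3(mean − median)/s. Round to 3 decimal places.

1.392

Sk₂ = 3(111.94 − 102.9) / 19.48 = 3 × 9.0400 / 19.48
    = 27.1200 / 19.48 ≈ 1.392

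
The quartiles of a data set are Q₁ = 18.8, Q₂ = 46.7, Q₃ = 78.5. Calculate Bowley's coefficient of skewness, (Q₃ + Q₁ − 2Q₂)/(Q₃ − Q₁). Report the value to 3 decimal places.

0.065

numerator: Q₃ + Q₁ − 2Q₂ = 78.5 + 18.8 − 2×46.7 = 3.9000
denominator: Q₃ − Q₁ = 78.5 − 18.8 = 59.7000
Bowley skewness = 3.9000 / 59.7000 ≈ 0.065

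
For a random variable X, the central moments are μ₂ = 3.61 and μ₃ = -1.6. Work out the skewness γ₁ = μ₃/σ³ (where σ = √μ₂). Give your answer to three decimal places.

-0.233

σ = √μ₂ = √3.61 = 1.90000
σ³ = μ₂^(3/2) = 6.85900
γ₁ = μ₃/σ³ = -1.6 / 6.85900 ≈ -0.233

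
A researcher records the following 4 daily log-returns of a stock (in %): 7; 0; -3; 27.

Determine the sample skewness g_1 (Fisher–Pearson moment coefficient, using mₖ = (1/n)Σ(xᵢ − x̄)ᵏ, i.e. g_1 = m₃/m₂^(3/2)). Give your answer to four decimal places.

x̄ = (7 + 0 - 3 + 27) / 4 = 7.7500
deviations (xᵢ − x̄): -0.7500, -7.7500, -10.7500, 19.2500
Σ(xᵢ − x̄)² = 546.7500 ⇒ m₂ = 546.7500/4 = 136.68750
Σ(xᵢ − x̄)³ = 5425.1250 ⇒ m₃ = 5425.1250/4 = 1356.28125
m₂^(3/2) = 136.68750^(1.5) = 1598.06044
g_1 = m₃ / m₂^(3/2) = 1356.28125 / 1598.06044 ≈ 0.8487

0.8487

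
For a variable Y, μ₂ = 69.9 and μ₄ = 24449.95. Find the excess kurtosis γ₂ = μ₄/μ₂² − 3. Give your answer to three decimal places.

μ₂² = 69.9² = 4886.01000
μ₄/μ₂² = 24449.95 / 4886.01000 = 5.00407
γ₂ = 5.00407 − 3 ≈ 2.004

2.004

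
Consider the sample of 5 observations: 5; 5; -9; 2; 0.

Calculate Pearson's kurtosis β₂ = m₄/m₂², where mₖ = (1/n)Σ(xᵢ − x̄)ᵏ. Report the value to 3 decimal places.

x̄ = 0.6000
Σ(xᵢ − x̄)² = 133.2000 ⇒ m₂ = 26.64000
Σ(xᵢ − x̄)⁴ = 9247.0560 ⇒ m₄ = 1849.41120
m₂² = 709.68960
β₂ = m₄/m₂² = 1849.41120 / 709.68960 ≈ 2.606

2.606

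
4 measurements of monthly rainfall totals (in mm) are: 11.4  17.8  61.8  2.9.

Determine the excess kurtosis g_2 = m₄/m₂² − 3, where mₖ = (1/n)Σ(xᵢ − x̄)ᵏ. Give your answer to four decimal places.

-0.7983

x̄ = 23.4750
Σ(xᵢ − x̄)² = 2070.1475 ⇒ m₂ = 517.53688
Σ(xᵢ − x̄)⁴ = 2358895.2647 ⇒ m₄ = 589723.81616
m₂² = 267844.41698
g_2 = m₄/m₂² − 3 = 2.20174 − 3 ≈ -0.7983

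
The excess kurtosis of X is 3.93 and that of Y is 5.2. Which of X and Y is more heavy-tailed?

Higher excess kurtosis ⇒ heavier tails relative to the normal distribution.
3.93 vs 5.2: the larger is 5.2, so Y has heavier tails.

Y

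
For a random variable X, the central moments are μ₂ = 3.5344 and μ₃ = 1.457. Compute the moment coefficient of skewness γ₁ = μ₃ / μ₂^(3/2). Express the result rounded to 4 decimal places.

σ = √μ₂ = √3.5344 = 1.88000
σ³ = μ₂^(3/2) = 6.64467
γ₁ = μ₃/σ³ = 1.457 / 6.64467 ≈ 0.2193

0.2193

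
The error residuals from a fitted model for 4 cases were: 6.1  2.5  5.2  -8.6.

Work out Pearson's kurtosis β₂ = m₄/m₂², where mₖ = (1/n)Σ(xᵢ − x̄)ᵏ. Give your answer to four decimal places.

x̄ = 1.3000
Σ(xᵢ − x̄)² = 137.7000 ⇒ m₂ = 34.42500
Σ(xᵢ − x̄)⁴ = 10370.2194 ⇒ m₄ = 2592.55485
m₂² = 1185.08063
β₂ = m₄/m₂² = 2592.55485 / 1185.08063 ≈ 2.1877

2.1877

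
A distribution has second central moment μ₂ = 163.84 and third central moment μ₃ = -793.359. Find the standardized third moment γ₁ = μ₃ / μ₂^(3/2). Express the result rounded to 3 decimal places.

σ = √μ₂ = √163.84 = 12.80000
σ³ = μ₂^(3/2) = 2097.15200
γ₁ = μ₃/σ³ = -793.359 / 2097.15200 ≈ -0.378

-0.378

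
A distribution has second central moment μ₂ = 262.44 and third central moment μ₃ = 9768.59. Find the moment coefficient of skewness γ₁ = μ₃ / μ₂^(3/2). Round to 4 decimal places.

σ = √μ₂ = √262.44 = 16.20000
σ³ = μ₂^(3/2) = 4251.52800
γ₁ = μ₃/σ³ = 9768.59 / 4251.52800 ≈ 2.2977

2.2977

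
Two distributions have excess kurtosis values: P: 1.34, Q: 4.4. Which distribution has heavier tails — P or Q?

Q

Higher excess kurtosis ⇒ heavier tails relative to the normal distribution.
1.34 vs 4.4: the larger is 4.4, so Q has heavier tails.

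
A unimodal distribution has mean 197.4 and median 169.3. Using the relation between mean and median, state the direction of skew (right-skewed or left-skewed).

mean − median = 197.4 − 169.3 = 28.1
mean > median ⇒ the longer tail is on the right ⇒ right-skewed (positively skewed).

right-skewed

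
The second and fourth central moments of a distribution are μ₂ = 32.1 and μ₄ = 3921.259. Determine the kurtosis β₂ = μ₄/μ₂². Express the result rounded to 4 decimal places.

3.8055

μ₂² = 32.1² = 1030.41000
μ₄/μ₂² = 3921.259 / 1030.41000 = 3.80553
β₂ ≈ 3.8055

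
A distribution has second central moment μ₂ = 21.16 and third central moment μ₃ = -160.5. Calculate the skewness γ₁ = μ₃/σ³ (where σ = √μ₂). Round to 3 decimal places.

σ = √μ₂ = √21.16 = 4.60000
σ³ = μ₂^(3/2) = 97.33600
γ₁ = μ₃/σ³ = -160.5 / 97.33600 ≈ -1.649

-1.649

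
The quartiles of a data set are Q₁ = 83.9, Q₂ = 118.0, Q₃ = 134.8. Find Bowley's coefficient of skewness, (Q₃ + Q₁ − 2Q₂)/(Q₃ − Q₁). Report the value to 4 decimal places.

-0.3399

numerator: Q₃ + Q₁ − 2Q₂ = 134.8 + 83.9 − 2×118.0 = -17.3000
denominator: Q₃ − Q₁ = 134.8 − 83.9 = 50.9000
Bowley skewness = -17.3000 / 50.9000 ≈ -0.3399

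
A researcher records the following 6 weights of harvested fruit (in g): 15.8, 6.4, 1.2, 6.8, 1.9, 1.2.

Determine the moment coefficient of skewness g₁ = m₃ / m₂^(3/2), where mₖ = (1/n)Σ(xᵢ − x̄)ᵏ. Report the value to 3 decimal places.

1.063

x̄ = (15.8 + 6.4 + 1.2 + 6.8 + 1.9 + 1.2) / 6 = 5.5500
deviations (xᵢ − x̄): 10.2500, 0.8500, -4.3500, 1.2500, -3.6500, -4.3500
Σ(xᵢ − x̄)² = 158.5150 ⇒ m₂ = 158.5150/6 = 26.41917
Σ(xᵢ − x̄)³ = 866.2050 ⇒ m₃ = 866.2050/6 = 144.36750
m₂^(3/2) = 26.41917^(1.5) = 135.79340
g₁ = m₃ / m₂^(3/2) = 144.36750 / 135.79340 ≈ 1.063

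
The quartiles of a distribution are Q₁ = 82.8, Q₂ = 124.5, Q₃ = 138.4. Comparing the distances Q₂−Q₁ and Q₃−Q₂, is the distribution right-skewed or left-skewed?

left-skewed

Q₂ − Q₁ = 41.7;  Q₃ − Q₂ = 13.9
Q₂ − Q₁ > Q₃ − Q₂ ⇒ the lower half is more spread out ⇒ left-skewed.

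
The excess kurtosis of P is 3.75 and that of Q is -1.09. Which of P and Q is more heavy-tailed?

Higher excess kurtosis ⇒ heavier tails relative to the normal distribution.
3.75 vs -1.09: the larger is 3.75, so P has heavier tails. (P is leptokurtic — heavier-than-normal tails; the other is platykurtic.)

P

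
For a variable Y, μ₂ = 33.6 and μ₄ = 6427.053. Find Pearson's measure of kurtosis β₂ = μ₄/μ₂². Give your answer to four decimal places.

μ₂² = 33.6² = 1128.96000
μ₄/μ₂² = 6427.053 / 1128.96000 = 5.69290
β₂ ≈ 5.6929

5.6929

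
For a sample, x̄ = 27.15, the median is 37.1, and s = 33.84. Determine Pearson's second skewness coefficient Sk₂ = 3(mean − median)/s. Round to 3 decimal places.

-0.882

Sk₂ = 3(27.15 − 37.1) / 33.84 = 3 × -9.9500 / 33.84
    = -29.8500 / 33.84 ≈ -0.882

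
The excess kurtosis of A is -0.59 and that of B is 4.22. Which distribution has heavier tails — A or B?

B

Higher excess kurtosis ⇒ heavier tails relative to the normal distribution.
-0.59 vs 4.22: the larger is 4.22, so B has heavier tails. (B is leptokurtic — heavier-than-normal tails; the other is platykurtic.)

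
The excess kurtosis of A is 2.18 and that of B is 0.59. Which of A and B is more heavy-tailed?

A

Higher excess kurtosis ⇒ heavier tails relative to the normal distribution.
2.18 vs 0.59: the larger is 2.18, so A has heavier tails.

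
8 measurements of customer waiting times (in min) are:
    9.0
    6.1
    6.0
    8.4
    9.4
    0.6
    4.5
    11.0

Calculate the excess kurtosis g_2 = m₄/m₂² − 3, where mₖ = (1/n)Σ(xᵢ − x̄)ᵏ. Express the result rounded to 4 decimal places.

x̄ = 6.8750
Σ(xᵢ − x̄)² = 76.6150 ⇒ m₂ = 9.57688
Σ(xᵢ − x̄)⁴ = 1939.1829 ⇒ m₄ = 242.39786
m₂² = 91.71653
g_2 = m₄/m₂² − 3 = 2.64290 − 3 ≈ -0.3571

-0.3571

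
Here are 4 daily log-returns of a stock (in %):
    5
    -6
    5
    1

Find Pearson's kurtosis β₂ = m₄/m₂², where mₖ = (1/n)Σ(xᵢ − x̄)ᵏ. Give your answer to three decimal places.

x̄ = 1.2500
Σ(xᵢ − x̄)² = 80.7500 ⇒ m₂ = 20.18750
Σ(xᵢ − x̄)⁴ = 3158.3281 ⇒ m₄ = 789.58203
m₂² = 407.53516
β₂ = m₄/m₂² = 789.58203 / 407.53516 ≈ 1.937

1.937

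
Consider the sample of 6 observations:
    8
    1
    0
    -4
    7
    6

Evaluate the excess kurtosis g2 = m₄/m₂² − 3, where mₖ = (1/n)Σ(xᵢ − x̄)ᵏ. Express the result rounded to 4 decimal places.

-1.3450

x̄ = 3.0000
Σ(xᵢ − x̄)² = 112.0000 ⇒ m₂ = 18.66667
Σ(xᵢ − x̄)⁴ = 3460.0000 ⇒ m₄ = 576.66667
m₂² = 348.44444
g2 = m₄/m₂² − 3 = 1.65497 − 3 ≈ -1.3450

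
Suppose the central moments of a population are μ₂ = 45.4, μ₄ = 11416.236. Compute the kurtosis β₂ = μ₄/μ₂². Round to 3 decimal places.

μ₂² = 45.4² = 2061.16000
μ₄/μ₂² = 11416.236 / 2061.16000 = 5.53874
β₂ ≈ 5.539

5.539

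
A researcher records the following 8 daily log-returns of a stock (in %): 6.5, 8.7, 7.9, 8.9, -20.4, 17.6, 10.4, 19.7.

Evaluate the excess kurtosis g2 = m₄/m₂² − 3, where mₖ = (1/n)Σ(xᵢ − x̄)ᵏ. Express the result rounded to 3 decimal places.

1.655

x̄ = 7.4125
Σ(xᵢ − x̄)² = 1042.1687 ⇒ m₂ = 130.27109
Σ(xᵢ − x̄)⁴ = 632011.8110 ⇒ m₄ = 79001.47637
m₂² = 16970.55787
g2 = m₄/m₂² − 3 = 4.65521 − 3 ≈ 1.655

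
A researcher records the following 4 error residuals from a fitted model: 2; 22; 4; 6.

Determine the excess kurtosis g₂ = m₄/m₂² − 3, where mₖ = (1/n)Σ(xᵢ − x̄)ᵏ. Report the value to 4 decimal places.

x̄ = 8.5000
Σ(xᵢ − x̄)² = 251.0000 ⇒ m₂ = 62.75000
Σ(xᵢ − x̄)⁴ = 35449.2500 ⇒ m₄ = 8862.31250
m₂² = 3937.56250
g₂ = m₄/m₂² − 3 = 2.25071 − 3 ≈ -0.7493

-0.7493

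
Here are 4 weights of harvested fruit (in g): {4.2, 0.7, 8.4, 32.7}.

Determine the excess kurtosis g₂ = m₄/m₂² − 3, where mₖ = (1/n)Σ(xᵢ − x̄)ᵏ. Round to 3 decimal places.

x̄ = 11.5000
Σ(xᵢ − x̄)² = 628.9800 ⇒ m₂ = 157.24500
Σ(xᵢ − x̄)⁴ = 218533.3794 ⇒ m₄ = 54633.34485
m₂² = 24725.99003
g₂ = m₄/m₂² − 3 = 2.20955 − 3 ≈ -0.790

-0.790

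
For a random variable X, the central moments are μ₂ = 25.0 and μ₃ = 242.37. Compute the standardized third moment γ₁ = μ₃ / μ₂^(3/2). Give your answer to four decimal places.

1.9390

σ = √μ₂ = √25.0 = 5.00000
σ³ = μ₂^(3/2) = 125.00000
γ₁ = μ₃/σ³ = 242.37 / 125.00000 ≈ 1.9390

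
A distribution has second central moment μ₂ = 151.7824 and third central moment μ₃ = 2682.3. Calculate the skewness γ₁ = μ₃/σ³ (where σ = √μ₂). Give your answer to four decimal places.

σ = √μ₂ = √151.7824 = 12.32000
σ³ = μ₂^(3/2) = 1869.95917
γ₁ = μ₃/σ³ = 2682.3 / 1869.95917 ≈ 1.4344

1.4344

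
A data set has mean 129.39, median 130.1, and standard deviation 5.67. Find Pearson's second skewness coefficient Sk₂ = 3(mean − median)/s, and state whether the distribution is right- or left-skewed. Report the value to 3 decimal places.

-0.376, left-skewed

Sk₂ = 3(129.39 − 130.1) / 5.67 = 3 × -0.7100 / 5.67
    = -2.1300 / 5.67 ≈ -0.376
Sk₂ < 0 ⇒ mean < median ⇒ left-skewed (negative skew).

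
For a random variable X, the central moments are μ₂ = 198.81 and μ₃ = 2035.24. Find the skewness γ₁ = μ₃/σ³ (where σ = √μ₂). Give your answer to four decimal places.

σ = √μ₂ = √198.81 = 14.10000
σ³ = μ₂^(3/2) = 2803.22100
γ₁ = μ₃/σ³ = 2035.24 / 2803.22100 ≈ 0.7260

0.7260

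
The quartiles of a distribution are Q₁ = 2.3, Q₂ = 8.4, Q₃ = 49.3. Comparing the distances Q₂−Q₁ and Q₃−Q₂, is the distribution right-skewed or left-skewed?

right-skewed

Q₂ − Q₁ = 6.1;  Q₃ − Q₂ = 40.9
Q₃ − Q₂ > Q₂ − Q₁ ⇒ the upper half is more spread out ⇒ right-skewed.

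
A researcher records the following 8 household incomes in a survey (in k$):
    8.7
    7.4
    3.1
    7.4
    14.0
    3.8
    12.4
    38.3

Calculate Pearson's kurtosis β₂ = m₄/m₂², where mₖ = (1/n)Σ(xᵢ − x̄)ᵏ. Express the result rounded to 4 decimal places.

x̄ = 11.8875
Σ(xᵢ − x̄)² = 895.4087 ⇒ m₂ = 111.92609
Σ(xᵢ − x̄)⁴ = 497849.2599 ⇒ m₄ = 62231.15749
m₂² = 12527.45046
β₂ = m₄/m₂² = 62231.15749 / 12527.45046 ≈ 4.9676

4.9676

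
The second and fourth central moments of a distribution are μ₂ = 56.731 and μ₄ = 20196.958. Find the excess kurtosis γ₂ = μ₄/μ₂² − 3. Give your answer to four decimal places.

3.2755

μ₂² = 56.731² = 3218.40636
μ₄/μ₂² = 20196.958 / 3218.40636 = 6.27545
γ₂ = 6.27545 − 3 ≈ 3.2755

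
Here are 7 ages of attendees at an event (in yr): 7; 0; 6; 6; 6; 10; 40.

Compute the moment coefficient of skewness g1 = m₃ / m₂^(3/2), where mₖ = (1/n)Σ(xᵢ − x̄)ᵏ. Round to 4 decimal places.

1.8201

x̄ = (7 + 0 + 6 + 6 + 6 + 10 + 40) / 7 = 10.7143
deviations (xᵢ − x̄): -3.7143, -10.7143, -4.7143, -4.7143, -4.7143, -0.7143, 29.2857
Σ(xᵢ − x̄)² = 1053.4286 ⇒ m₂ = 1053.4286/7 = 150.48980
Σ(xᵢ − x̄)³ = 23521.1020 ⇒ m₃ = 23521.1020/7 = 3360.15743
m₂^(3/2) = 150.48980^(1.5) = 1846.12277
g1 = m₃ / m₂^(3/2) = 3360.15743 / 1846.12277 ≈ 1.8201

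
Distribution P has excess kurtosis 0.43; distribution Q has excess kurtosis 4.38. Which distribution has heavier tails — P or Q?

Higher excess kurtosis ⇒ heavier tails relative to the normal distribution.
0.43 vs 4.38: the larger is 4.38, so Q has heavier tails.

Q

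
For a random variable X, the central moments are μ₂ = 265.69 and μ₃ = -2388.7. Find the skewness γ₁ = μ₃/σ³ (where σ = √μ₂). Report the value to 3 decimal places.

-0.552

σ = √μ₂ = √265.69 = 16.30000
σ³ = μ₂^(3/2) = 4330.74700
γ₁ = μ₃/σ³ = -2388.7 / 4330.74700 ≈ -0.552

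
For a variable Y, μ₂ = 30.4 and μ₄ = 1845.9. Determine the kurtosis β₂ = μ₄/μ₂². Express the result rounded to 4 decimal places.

1.9974

μ₂² = 30.4² = 924.16000
μ₄/μ₂² = 1845.9 / 924.16000 = 1.99738
β₂ ≈ 1.9974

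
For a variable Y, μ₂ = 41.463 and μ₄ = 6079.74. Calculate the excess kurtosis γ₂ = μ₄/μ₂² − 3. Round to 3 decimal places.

μ₂² = 41.463² = 1719.18037
μ₄/μ₂² = 6079.74 / 1719.18037 = 3.53642
γ₂ = 3.53642 − 3 ≈ 0.536

0.536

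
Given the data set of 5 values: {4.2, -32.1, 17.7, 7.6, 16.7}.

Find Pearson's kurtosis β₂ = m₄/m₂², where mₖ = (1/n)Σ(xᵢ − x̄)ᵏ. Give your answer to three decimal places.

x̄ = 2.8200
Σ(xᵢ − x̄)² = 1658.2280 ⇒ m₂ = 331.64560
Σ(xᵢ − x̄)⁴ = 1573617.6988 ⇒ m₄ = 314723.53977
m₂² = 109988.80400
β₂ = m₄/m₂² = 314723.53977 / 109988.80400 ≈ 2.861

2.861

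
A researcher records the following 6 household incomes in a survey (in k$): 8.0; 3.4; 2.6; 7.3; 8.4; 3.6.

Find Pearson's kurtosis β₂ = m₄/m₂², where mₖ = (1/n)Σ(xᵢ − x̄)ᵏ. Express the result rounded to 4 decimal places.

1.1360

x̄ = 5.5500
Σ(xᵢ − x̄)² = 34.3150 ⇒ m₂ = 5.71917
Σ(xᵢ − x̄)⁴ = 222.9439 ⇒ m₄ = 37.15732
m₂² = 32.70887
β₂ = m₄/m₂² = 37.15732 / 32.70887 ≈ 1.1360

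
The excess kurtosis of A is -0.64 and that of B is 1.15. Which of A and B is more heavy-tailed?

B

Higher excess kurtosis ⇒ heavier tails relative to the normal distribution.
-0.64 vs 1.15: the larger is 1.15, so B has heavier tails. (B is leptokurtic — heavier-than-normal tails; the other is platykurtic.)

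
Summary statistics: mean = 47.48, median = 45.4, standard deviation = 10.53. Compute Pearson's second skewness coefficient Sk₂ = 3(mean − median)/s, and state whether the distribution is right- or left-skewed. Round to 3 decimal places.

0.593, right-skewed

Sk₂ = 3(47.48 − 45.4) / 10.53 = 3 × 2.0800 / 10.53
    = 6.2400 / 10.53 ≈ 0.593
Sk₂ > 0 ⇒ mean > median ⇒ right-skewed (positive skew).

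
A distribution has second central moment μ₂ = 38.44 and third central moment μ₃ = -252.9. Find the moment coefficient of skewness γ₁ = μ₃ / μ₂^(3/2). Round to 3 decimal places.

σ = √μ₂ = √38.44 = 6.20000
σ³ = μ₂^(3/2) = 238.32800
γ₁ = μ₃/σ³ = -252.9 / 238.32800 ≈ -1.061

-1.061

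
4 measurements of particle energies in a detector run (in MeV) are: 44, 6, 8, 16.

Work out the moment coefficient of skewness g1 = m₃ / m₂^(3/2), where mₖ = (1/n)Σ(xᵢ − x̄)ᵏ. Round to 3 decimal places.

x̄ = (44 + 6 + 8 + 16) / 4 = 18.5000
deviations (xᵢ − x̄): 25.5000, -12.5000, -10.5000, -2.5000
Σ(xᵢ − x̄)² = 923.0000 ⇒ m₂ = 923.0000/4 = 230.75000
Σ(xᵢ − x̄)³ = 13455.0000 ⇒ m₃ = 13455.0000/4 = 3363.75000
m₂^(3/2) = 230.75000^(1.5) = 3505.19808
g1 = m₃ / m₂^(3/2) = 3363.75000 / 3505.19808 ≈ 0.960

0.960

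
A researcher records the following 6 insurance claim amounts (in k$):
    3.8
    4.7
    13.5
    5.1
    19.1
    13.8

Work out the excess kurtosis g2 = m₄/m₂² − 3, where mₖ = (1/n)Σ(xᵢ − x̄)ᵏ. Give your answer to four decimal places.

-1.4917

x̄ = 10.0000
Σ(xᵢ − x̄)² = 200.0400 ⇒ m₂ = 33.34000
Σ(xᵢ − x̄)⁴ = 10059.2340 ⇒ m₄ = 1676.53900
m₂² = 1111.55560
g2 = m₄/m₂² − 3 = 1.50828 − 3 ≈ -1.4917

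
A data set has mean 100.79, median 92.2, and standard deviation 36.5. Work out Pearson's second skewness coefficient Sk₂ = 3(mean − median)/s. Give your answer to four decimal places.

0.7060

Sk₂ = 3(100.79 − 92.2) / 36.5 = 3 × 8.5900 / 36.5
    = 25.7700 / 36.5 ≈ 0.7060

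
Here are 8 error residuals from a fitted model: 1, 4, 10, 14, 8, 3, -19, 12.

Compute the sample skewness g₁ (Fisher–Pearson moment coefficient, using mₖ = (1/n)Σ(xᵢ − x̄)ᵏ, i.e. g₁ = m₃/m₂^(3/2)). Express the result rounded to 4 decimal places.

x̄ = (1 + 4 + 10 + 14 + 8 + 3 - 19 + 12) / 8 = 4.1250
deviations (xᵢ − x̄): -3.1250, -0.1250, 5.8750, 9.8750, 3.8750, -1.1250, -23.1250, 7.8750
Σ(xᵢ − x̄)² = 754.8750 ⇒ m₂ = 754.8750/8 = 94.35938
Σ(xᵢ − x̄)³ = -10686.0938 ⇒ m₃ = -10686.0938/8 = -1335.76172
m₂^(3/2) = 94.35938^(1.5) = 916.59521
g₁ = m₃ / m₂^(3/2) = -1335.76172 / 916.59521 ≈ -1.4573

-1.4573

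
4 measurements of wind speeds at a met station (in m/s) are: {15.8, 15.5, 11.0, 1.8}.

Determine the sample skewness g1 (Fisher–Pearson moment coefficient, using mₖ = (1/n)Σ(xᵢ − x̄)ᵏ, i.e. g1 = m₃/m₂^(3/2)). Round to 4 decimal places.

-0.8108

x̄ = (15.8 + 15.5 + 11.0 + 1.8) / 4 = 11.0250
deviations (xᵢ − x̄): 4.7750, 4.4750, -0.0250, -9.2250
Σ(xᵢ − x̄)² = 127.9275 ⇒ m₂ = 127.9275/4 = 31.98188
Σ(xᵢ − x̄)³ = -586.5656 ⇒ m₃ = -586.5656/4 = -146.64141
m₂^(3/2) = 31.98188^(1.5) = 180.86556
g1 = m₃ / m₂^(3/2) = -146.64141 / 180.86556 ≈ -0.8108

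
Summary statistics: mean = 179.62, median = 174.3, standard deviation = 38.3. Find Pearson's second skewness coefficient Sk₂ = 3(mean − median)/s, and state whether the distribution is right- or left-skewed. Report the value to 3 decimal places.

Sk₂ = 3(179.62 − 174.3) / 38.3 = 3 × 5.3200 / 38.3
    = 15.9600 / 38.3 ≈ 0.417
Sk₂ > 0 ⇒ mean > median ⇒ right-skewed (positive skew).

0.417, right-skewed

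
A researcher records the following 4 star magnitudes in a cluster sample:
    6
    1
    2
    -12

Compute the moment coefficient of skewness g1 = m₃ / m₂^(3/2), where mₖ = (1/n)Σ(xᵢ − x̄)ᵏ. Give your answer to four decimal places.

-0.8825

x̄ = (6 + 1 + 2 - 12) / 4 = -0.7500
deviations (xᵢ − x̄): 6.7500, 1.7500, 2.7500, -11.2500
Σ(xᵢ − x̄)² = 182.7500 ⇒ m₂ = 182.7500/4 = 45.68750
Σ(xᵢ − x̄)³ = -1090.1250 ⇒ m₃ = -1090.1250/4 = -272.53125
m₂^(3/2) = 45.68750^(1.5) = 308.81337
g1 = m₃ / m₂^(3/2) = -272.53125 / 308.81337 ≈ -0.8825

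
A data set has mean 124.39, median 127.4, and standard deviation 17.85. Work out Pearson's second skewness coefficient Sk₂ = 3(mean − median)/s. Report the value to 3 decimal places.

Sk₂ = 3(124.39 − 127.4) / 17.85 = 3 × -3.0100 / 17.85
    = -9.0300 / 17.85 ≈ -0.506

-0.506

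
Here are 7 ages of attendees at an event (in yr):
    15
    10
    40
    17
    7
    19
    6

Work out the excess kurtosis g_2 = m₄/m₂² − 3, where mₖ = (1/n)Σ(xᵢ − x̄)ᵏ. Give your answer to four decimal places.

x̄ = 16.2857
Σ(xᵢ − x̄)² = 803.4286 ⇒ m₂ = 114.77551
Σ(xᵢ − x̄)⁴ = 336502.7988 ⇒ m₄ = 48071.82840
m₂² = 13173.41774
g_2 = m₄/m₂² − 3 = 3.64915 − 3 ≈ 0.6492

0.6492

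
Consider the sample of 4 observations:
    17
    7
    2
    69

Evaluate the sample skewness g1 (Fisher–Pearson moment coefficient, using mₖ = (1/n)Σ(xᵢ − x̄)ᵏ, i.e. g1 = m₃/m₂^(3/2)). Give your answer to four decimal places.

1.0186

x̄ = (17 + 7 + 2 + 69) / 4 = 23.7500
deviations (xᵢ − x̄): -6.7500, -16.7500, -21.7500, 45.2500
Σ(xᵢ − x̄)² = 2846.7500 ⇒ m₂ = 2846.7500/4 = 711.68750
Σ(xᵢ − x̄)³ = 77356.1250 ⇒ m₃ = 77356.1250/4 = 19339.03125
m₂^(3/2) = 711.68750^(1.5) = 18986.02319
g1 = m₃ / m₂^(3/2) = 19339.03125 / 18986.02319 ≈ 1.0186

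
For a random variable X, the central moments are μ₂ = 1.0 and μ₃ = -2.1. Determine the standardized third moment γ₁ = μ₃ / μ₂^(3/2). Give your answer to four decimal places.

σ = √μ₂ = √1.0 = 1.00000
σ³ = μ₂^(3/2) = 1.00000
γ₁ = μ₃/σ³ = -2.1 / 1.00000 ≈ -2.1000

-2.1000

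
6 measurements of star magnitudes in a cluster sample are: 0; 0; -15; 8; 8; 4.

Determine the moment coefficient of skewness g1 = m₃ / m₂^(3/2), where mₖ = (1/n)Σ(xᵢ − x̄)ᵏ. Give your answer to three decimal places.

-1.126

x̄ = (0 + 0 - 15 + 8 + 8 + 4) / 6 = 0.8333
deviations (xᵢ − x̄): -0.8333, -0.8333, -15.8333, 7.1667, 7.1667, 3.1667
Σ(xᵢ − x̄)² = 364.8333 ⇒ m₂ = 364.8333/6 = 60.80556
Σ(xᵢ − x̄)³ = -3202.5556 ⇒ m₃ = -3202.5556/6 = -533.75926
m₂^(3/2) = 60.80556^(1.5) = 474.14906
g1 = m₃ / m₂^(3/2) = -533.75926 / 474.14906 ≈ -1.126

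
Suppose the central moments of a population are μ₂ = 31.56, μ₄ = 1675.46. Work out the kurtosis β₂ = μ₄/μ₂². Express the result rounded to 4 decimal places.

μ₂² = 31.56² = 996.03360
μ₄/μ₂² = 1675.46 / 996.03360 = 1.68213
β₂ ≈ 1.6821

1.6821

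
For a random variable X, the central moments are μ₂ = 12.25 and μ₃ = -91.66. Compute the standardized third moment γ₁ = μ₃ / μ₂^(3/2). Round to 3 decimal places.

σ = √μ₂ = √12.25 = 3.50000
σ³ = μ₂^(3/2) = 42.87500
γ₁ = μ₃/σ³ = -91.66 / 42.87500 ≈ -2.138

-2.138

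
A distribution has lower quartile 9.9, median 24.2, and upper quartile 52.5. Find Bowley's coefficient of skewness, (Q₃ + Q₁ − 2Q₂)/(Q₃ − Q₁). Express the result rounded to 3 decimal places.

0.329

numerator: Q₃ + Q₁ − 2Q₂ = 52.5 + 9.9 − 2×24.2 = 14.0000
denominator: Q₃ − Q₁ = 52.5 − 9.9 = 42.6000
Bowley skewness = 14.0000 / 42.6000 ≈ 0.329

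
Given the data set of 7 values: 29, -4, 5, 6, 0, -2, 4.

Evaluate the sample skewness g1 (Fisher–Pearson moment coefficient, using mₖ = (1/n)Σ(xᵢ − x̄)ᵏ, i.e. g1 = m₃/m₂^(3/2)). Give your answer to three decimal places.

x̄ = (29 - 4 + 5 + 6 + 0 - 2 + 4) / 7 = 5.4286
deviations (xᵢ − x̄): 23.5714, -9.4286, -0.4286, 0.5714, -5.4286, -7.4286, -1.4286
Σ(xᵢ − x̄)² = 731.7143 ⇒ m₂ = 731.7143/7 = 104.53061
Σ(xᵢ − x̄)³ = 11685.6735 ⇒ m₃ = 11685.6735/7 = 1669.38192
m₂^(3/2) = 104.53061^(1.5) = 1068.72321
g1 = m₃ / m₂^(3/2) = 1669.38192 / 1068.72321 ≈ 1.562

1.562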